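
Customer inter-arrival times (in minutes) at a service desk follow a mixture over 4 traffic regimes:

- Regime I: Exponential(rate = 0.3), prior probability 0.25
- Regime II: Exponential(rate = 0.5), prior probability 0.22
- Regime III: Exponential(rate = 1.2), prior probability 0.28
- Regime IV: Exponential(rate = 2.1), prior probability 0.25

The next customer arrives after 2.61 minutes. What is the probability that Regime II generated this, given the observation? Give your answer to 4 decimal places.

0.3685

P(component k | x) = π_k·f_k(x) / marginal(x), where marginal(x) = Σ_j π_j·f_j(x).
Component likelihoods at x = 2.61 minutes:
  f_I = 0.3·e^(−0.3·2.61) = 0.3·e^(−0.7830) = 0.13711
  f_II = 0.5·e^(−0.5·2.61) = 0.5·e^(−1.3050) = 0.135586
  f_III = 1.2·e^(−1.2·2.61) = 1.2·e^(−3.1320) = 0.0523565
  f_IV = 2.1·e^(−2.1·2.61) = 2.1·e^(−5.4810) = 0.00874684
Unnormalised posteriors:
  π_I·f_I = 0.25 × 0.13711 = 0.0342775
  π_II·f_II = 0.22 × 0.135586 = 0.029829
  π_III·f_III = 0.28 × 0.0523565 = 0.0146598
  π_IV·f_IV = 0.25 × 0.00874684 = 0.00218671
Normaliser: 0.0342775 + 0.029829 + 0.0146598 + 0.00218671 = 0.080953
P(Regime II | 2.61 minutes) ≈ 0.3685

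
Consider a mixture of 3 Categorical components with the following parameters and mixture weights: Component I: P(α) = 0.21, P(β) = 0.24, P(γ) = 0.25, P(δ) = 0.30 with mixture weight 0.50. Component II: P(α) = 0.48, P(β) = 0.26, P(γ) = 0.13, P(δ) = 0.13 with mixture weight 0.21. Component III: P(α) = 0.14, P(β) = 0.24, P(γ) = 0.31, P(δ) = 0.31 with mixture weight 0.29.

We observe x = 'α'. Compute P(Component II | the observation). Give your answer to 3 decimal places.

By Bayes' theorem, P(k | x) = π_k f_k(x) / Σ_j π_j f_j(x).
Component likelihoods at x = 'α':
  f_I = 0.21
  f_II = 0.48
  f_III = 0.14
Unnormalised posteriors:
  π_I·f_I = 0.50 × 0.21 = 0.105
  π_II·f_II = 0.21 × 0.48 = 0.1008
  π_III·f_III = 0.29 × 0.14 = 0.0406
Normaliser: 0.105 + 0.1008 + 0.0406 = 0.2464
So the posterior for Component II is 0.1008 / 0.2464 ≈ 0.409.

0.409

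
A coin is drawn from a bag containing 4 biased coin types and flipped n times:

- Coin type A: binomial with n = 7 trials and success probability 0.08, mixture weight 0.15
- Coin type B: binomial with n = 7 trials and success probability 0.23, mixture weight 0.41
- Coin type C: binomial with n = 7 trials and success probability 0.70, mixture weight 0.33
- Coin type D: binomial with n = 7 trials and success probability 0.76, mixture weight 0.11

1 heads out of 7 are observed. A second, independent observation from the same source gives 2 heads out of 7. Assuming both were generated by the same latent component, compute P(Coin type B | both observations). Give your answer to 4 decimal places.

P(component k | x) = π_k·f_k(x) / marginal(x), where marginal(x) = Σ_j π_j·f_j(x).
Since both observations come from the same component, the likelihood for component k is f_k(x₁)·f_k(x₂).
  p_A = [C(7,1)·0.08^1·0.92^6 = 7·0.08·0.606355 = 0.339559] × [0.0885806] = 0.0300783
  p_B = [C(7,1)·0.23^1·0.77^6 = 7·0.23·0.208422 = 0.33556] × [0.300697] = 0.100902
  p_C = [C(7,1)·0.70^1·0.30^6 = 7·0.7·0.000729 = 0.0035721] × [0.0250047] = 8.93193e-05
  p_D = [C(7,1)·0.76^1·0.24^6 = 7·0.76·0.000191103 = 0.00101667] × [0.00965834] = 9.81933e-06
Weight by the priors:
  π_A·p_A = 0.15 × 0.0300783 = 0.00451175
  π_B·p_B = 0.41 × 0.100902 = 0.0413697
  π_C·p_C = 0.33 × 8.93193e-05 = 2.94754e-05
  π_D·p_D = 0.11 × 9.81933e-06 = 1.08013e-06
Evidence: 0.00451175 + 0.0413697 + 2.94754e-05 + 1.08013e-06 = 0.045912
Responsibility of Coin type B: 0.0413697 / 0.045912 ≈ 0.9011

0.9011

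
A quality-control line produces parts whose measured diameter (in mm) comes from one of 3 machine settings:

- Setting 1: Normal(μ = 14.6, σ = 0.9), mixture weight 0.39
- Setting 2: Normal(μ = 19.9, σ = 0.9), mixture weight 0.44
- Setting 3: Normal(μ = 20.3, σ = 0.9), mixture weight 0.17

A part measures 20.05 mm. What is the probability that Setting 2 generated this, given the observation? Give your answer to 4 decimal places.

Posterior ∝ prior × likelihood, so P(k | x) ∝ π_k f_k(x); normalise over all components.
Evaluate each component's likelihood at the observed value:
  f_1 = (1/(0.9·√(2π)))·exp(−(20.05−14.6)²/(2·0.9²)) = 0.443269·exp(-18.33488) = 4.82983e-09
  f_2 = (1/(0.9·√(2π)))·exp(−(20.05−19.9)²/(2·0.9²)) = 0.443269·exp(-0.01389) = 0.437155
  f_3 = (1/(0.9·√(2π)))·exp(−(20.05−20.3)²/(2·0.9²)) = 0.443269·exp(-0.03858) = 0.426493
Prior × likelihood for each component:
  π_1·f_1 = 0.39 × 4.82983e-09 = 1.88363e-09
  π_2·f_2 = 0.44 × 0.437155 = 0.192348
  π_3·f_3 = 0.17 × 0.426493 = 0.0725039
Denominator: 1.88363e-09 + 0.192348 + 0.0725039 = 0.264852
P(Setting 2 | x) = 0.192348 / 0.264852 ≈ 0.7262

0.7262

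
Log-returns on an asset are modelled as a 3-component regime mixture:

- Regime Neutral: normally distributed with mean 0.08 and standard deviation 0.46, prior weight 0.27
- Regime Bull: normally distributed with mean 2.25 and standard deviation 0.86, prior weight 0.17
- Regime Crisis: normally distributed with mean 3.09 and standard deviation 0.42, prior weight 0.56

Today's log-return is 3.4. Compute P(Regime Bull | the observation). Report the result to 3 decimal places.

0.074

The responsibility of component k is π_k f_k(x) divided by Σ_j π_j f_j(x).
Component likelihoods at x = 3.4:
  L_Neutral = (1/(0.46·√(2π)))·exp(−(3.4−0.08)²/(2·0.46²)) = 0.867266·exp(-26.04537) = 4.2344e-12
  L_Bull = (1/(0.86·√(2π)))·exp(−(3.4−2.25)²/(2·0.86²)) = 0.463886·exp(-0.89406) = 0.189725
  L_Crisis = (1/(0.42·√(2π)))·exp(−(3.4−3.09)²/(2·0.42²)) = 0.949863·exp(-0.27239) = 0.723373
Prior × likelihood for each component:
  π_Neutral·L_Neutral = 0.27 × 4.2344e-12 = 1.14329e-12
  π_Bull·L_Bull = 0.17 × 0.189725 = 0.0322532
  π_Crisis·L_Crisis = 0.56 × 0.723373 = 0.405089
Sum: 1.14329e-12 + 0.0322532 + 0.405089 = 0.437342
P(Regime Bull | data) ≈ 0.074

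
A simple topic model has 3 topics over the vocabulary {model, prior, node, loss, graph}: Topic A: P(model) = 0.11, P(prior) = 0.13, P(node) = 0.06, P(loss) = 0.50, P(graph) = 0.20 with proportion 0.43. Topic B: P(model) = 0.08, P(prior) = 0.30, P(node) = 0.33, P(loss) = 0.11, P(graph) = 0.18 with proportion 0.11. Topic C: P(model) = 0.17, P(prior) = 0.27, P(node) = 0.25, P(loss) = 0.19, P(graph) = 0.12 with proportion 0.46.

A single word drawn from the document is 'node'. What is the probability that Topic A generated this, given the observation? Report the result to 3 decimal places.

0.146

By Bayes' theorem, P(k | x) = π_k f_k(x) / Σ_j π_j f_j(x).
Component likelihoods at x = 'node':
  f_A = P(node | comp) = 0.06
  f_B = P(node | comp) = 0.33
  f_C = P(node | comp) = 0.25
Unnormalised posteriors:
  π_A·f_A = 0.43 × 0.06 = 0.0258
  π_B·f_B = 0.11 × 0.33 = 0.0363
  π_C·f_C = 0.46 × 0.25 = 0.115
Sum: 0.0258 + 0.0363 + 0.115 = 0.1771
Responsibility of Topic A: 0.0258 / 0.1771 ≈ 0.146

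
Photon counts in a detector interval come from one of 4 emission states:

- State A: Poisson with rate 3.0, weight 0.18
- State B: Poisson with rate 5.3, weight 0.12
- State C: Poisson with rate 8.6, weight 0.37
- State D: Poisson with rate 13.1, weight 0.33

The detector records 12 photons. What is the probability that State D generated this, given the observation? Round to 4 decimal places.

Posterior ∝ prior × likelihood, so P(k | x) ∝ π_k f_k(x); normalise over all components.
Poisson probabilities:
  p_A = 5.52376e-05
  p_B = 0.00511933
  p_C = 0.0629089
  p_D = 0.109059
Multiply by the mixture weights:
  π_A·p_A = 0.18 × 5.52376e-05 = 9.94276e-06
  π_B·p_B = 0.12 × 0.00511933 = 0.000614319
  π_C·p_C = 0.37 × 0.0629089 = 0.0232763
  π_D·p_D = 0.33 × 0.109059 = 0.0359894
Normaliser: 9.94276e-06 + 0.000614319 + 0.0232763 + 0.0359894 = 0.05989
So the posterior for State D is 0.0359894 / 0.05989 ≈ 0.6009.

0.6009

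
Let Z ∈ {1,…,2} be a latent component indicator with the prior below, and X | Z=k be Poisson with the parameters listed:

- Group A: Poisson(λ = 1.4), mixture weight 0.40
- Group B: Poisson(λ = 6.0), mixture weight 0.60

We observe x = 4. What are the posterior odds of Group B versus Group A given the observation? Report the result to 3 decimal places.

Since P(k|x) ∝ π_k f_k(x), the posterior odds are π_i f_i(x) / (π_j f_j(x)).
Evaluate each component's likelihood at the observed value:
  f_A = e^(−1.4)·1.4^4/4! = 0.039472
  f_B = e^(−6.0)·6.0^4/4! = 0.133853
Odds = (0.60/0.40) × (0.133853/0.039472) = 1.5 × 3.39108 ≈ 5.087

5.087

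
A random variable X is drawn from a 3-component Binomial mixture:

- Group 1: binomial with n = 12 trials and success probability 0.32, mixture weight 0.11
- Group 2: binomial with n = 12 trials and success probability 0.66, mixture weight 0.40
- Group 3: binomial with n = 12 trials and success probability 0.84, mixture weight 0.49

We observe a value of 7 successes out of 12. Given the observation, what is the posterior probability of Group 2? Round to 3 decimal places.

Apply Bayes' rule: the posterior for each component is proportional to its prior times its likelihood at x.
Binomial probabilities:
  f_1 = C(12,7)·0.32^7·0.68^5 = 792·0.000343597·0.145393 = 0.0395658
  f_2 = C(12,7)·0.66^7·0.34^5 = 792·0.0545516·0.00454354 = 0.196303
  f_3 = C(12,7)·0.84^7·0.16^5 = 792·0.29509·0.000104858 = 0.0245064
Multiply by the mixture weights:
  π_1·f_1 = 0.11 × 0.0395658 = 0.00435223
  π_2·f_2 = 0.40 × 0.196303 = 0.0785213
  π_3·f_3 = 0.49 × 0.0245064 = 0.0120082
Marginal: 0.00435223 + 0.0785213 + 0.0120082 = 0.0948817
So the posterior for Group 2 is 0.0785213 / 0.0948817 ≈ 0.828.

0.828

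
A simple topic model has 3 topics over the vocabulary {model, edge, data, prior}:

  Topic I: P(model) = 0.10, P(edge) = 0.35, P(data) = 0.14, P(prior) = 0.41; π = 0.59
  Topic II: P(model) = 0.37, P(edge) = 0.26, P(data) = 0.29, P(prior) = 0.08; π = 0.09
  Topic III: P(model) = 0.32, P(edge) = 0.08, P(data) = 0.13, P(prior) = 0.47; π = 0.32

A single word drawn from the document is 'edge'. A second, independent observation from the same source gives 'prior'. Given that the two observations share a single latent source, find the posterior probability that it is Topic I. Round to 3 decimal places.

0.859

Apply Bayes' rule: the posterior for each component is proportional to its prior times its likelihood at x.
Since both observations come from the same component, the likelihood for component k is f_k(x₁)·f_k(x₂).
  p_I = [P(edge | comp) = 0.35] × [0.41] = 0.1435
  p_II = [P(edge | comp) = 0.26] × [0.08] = 0.0208
  p_III = [P(edge | comp) = 0.08] × [0.47] = 0.0376
Unnormalised posteriors:
  π_I·p_I = 0.59 × 0.1435 = 0.084665
  π_II·p_II = 0.09 × 0.0208 = 0.001872
  π_III·p_III = 0.32 × 0.0376 = 0.012032
Denominator: 0.084665 + 0.001872 + 0.012032 = 0.098569
So the posterior for Topic I is 0.084665 / 0.098569 ≈ 0.859.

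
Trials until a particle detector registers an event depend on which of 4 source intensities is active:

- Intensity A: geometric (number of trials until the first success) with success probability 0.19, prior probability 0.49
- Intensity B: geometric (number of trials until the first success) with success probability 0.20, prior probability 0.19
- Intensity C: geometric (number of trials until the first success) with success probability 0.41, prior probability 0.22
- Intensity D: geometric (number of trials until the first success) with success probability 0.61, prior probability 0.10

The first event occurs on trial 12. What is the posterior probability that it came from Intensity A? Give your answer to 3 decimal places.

Apply Bayes' rule: the posterior for each component is proportional to its prior times its likelihood at x.
Geometric probabilities:
  f_A = 0.19·(1−0.19)^11 = 0.19·0.0984771 = 0.0187106
  f_B = 0.20·(1−0.20)^11 = 0.20·0.0858993 = 0.0171799
  f_C = 0.41·(1−0.41)^11 = 0.41·0.00301559 = 0.00123639
  f_D = 0.61·(1−0.61)^11 = 0.61·3.17476e-05 = 1.9366e-05
Multiply by the mixture weights:
  π_A·f_A = 0.49 × 0.0187106 = 0.00916822
  π_B·f_B = 0.19 × 0.0171799 = 0.00326418
  π_C·f_C = 0.22 × 0.00123639 = 0.000272006
  π_D·f_D = 0.10 × 1.9366e-05 = 1.9366e-06
Evidence: 0.00916822 + 0.00326418 + 0.000272006 + 1.9366e-06 = 0.0127063
P(Intensity A | the observation) ≈ 0.722

0.722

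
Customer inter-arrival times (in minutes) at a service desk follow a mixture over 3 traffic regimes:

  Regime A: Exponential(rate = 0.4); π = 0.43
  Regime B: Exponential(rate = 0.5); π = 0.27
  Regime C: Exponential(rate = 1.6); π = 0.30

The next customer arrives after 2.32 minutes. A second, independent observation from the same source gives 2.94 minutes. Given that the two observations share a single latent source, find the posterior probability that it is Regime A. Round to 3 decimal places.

Posterior ∝ prior × likelihood, so P(k | x) ∝ π_k f_k(x); normalise over all components.
Since both observations come from the same component, the likelihood for component k is f_k(x₁)·f_k(x₂).
  L_A = [0.158137] × [0.123404] = 0.0195148
  L_B = [0.156743] × [0.114963] = 0.0180196
  L_C = [0.0390858] × [0.0144943] = 0.000566523
Weight by the priors:
  π_A·L_A = 0.43 × 0.0195148 = 0.00839137
  π_B·L_B = 0.27 × 0.0180196 = 0.0048653
  π_C·L_C = 0.30 × 0.000566523 = 0.000169957
Evidence: 0.00839137 + 0.0048653 + 0.000169957 = 0.0134266
P(Regime A | x) ≈ 0.625

0.625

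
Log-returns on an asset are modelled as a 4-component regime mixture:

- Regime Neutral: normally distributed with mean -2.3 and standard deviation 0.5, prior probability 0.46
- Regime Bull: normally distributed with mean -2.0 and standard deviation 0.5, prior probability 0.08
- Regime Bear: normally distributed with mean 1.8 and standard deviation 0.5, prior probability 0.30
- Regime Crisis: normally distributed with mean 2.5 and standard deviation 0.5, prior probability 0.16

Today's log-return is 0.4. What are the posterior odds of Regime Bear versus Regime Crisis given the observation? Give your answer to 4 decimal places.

251.7933

Only the two components matter; the odds are (π_i f_i(x)) / (π_j f_j(x)).
Normal densities:
  p_Neutral = (1/(0.5·√(2π)))·exp(−(0.4−-2.3)²/(2·0.5²)) = 0.797885·exp(-14.58000) = 3.71472e-07
  p_Bull = (1/(0.5·√(2π)))·exp(−(0.4−-2.0)²/(2·0.5²)) = 0.797885·exp(-11.52000) = 7.9226e-06
  p_Bear = (1/(0.5·√(2π)))·exp(−(0.4−1.8)²/(2·0.5²)) = 0.797885·exp(-3.92000) = 0.0158309
  p_Crisis = (1/(0.5·√(2π)))·exp(−(0.4−2.5)²/(2·0.5²)) = 0.797885·exp(-8.82000) = 0.000117886
0.00474927 / 1.88618e-05 ≈ 251.7933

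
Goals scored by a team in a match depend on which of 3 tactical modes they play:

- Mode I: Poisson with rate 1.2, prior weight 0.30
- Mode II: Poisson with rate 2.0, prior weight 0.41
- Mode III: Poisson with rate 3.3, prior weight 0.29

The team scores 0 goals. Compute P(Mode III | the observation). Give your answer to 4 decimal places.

0.0683

P(component k | x) = w_k·f_k(x) / marginal(x), where marginal(x) = Σ_j w_j·f_j(x).
Component likelihoods at x = 0 goals:
  f_I = e^(−1.2)·1.2^0/0! = 0.301194
  f_II = e^(−2.0)·2.0^0/0! = 0.135335
  f_III = e^(−3.3)·3.3^0/0! = 0.0368832
Prior × likelihood for each component:
  w_I·f_I = 0.30 × 0.301194 = 0.0903583
  w_II·f_II = 0.41 × 0.135335 = 0.0554875
  w_III·f_III = 0.29 × 0.0368832 = 0.0106961
Normaliser: 0.0903583 + 0.0554875 + 0.0106961 = 0.156542
So the posterior for Mode III is 0.0106961 / 0.156542 ≈ 0.0683.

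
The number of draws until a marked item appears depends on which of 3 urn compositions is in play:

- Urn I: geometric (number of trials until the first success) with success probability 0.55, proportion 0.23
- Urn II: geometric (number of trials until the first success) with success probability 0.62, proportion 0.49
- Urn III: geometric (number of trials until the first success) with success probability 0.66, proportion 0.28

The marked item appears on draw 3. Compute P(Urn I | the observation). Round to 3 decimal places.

0.282

Posterior ∝ prior × likelihood, so P(k | x) ∝ w_k f_k(x); normalise over all components.
Geometric probabilities:
  p_I = 0.111375
  p_II = 0.089528
  p_III = 0.076296
Prior × likelihood for each component:
  w_I·p_I = 0.23 × 0.111375 = 0.0256162
  w_II·p_II = 0.49 × 0.089528 = 0.0438687
  w_III·p_III = 0.28 × 0.076296 = 0.0213629
Denominator: 0.0256162 + 0.0438687 + 0.0213629 = 0.0908478
P(Urn I | the observation) ≈ 0.282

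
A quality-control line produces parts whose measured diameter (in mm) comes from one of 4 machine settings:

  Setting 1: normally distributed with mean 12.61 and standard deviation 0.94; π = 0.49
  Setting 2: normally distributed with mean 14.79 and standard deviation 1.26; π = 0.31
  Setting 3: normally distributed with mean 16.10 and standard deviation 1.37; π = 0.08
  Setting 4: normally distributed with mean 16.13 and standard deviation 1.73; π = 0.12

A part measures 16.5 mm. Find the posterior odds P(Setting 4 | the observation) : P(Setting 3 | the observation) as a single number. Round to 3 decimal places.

Posterior odds = (P(Z=i) f_i(x)) / (P(Z=j) f_j(x)); the normalising sum cancels.
Evaluate each component's likelihood at the observed value:
  L_1 = (1/(0.94·√(2π)))·exp(−(16.5−12.61)²/(2·0.94²)) = 0.424407·exp(-8.56275) = 8.11008e-05
  L_2 = (1/(1.26·√(2π)))·exp(−(16.5−14.79)²/(2·1.26²)) = 0.316621·exp(-0.92092) = 0.126064
  L_3 = (1/(1.37·√(2π)))·exp(−(16.5−16.10)²/(2·1.37²)) = 0.291199·exp(-0.04262) = 0.279048
  L_4 = (1/(1.73·√(2π)))·exp(−(16.5−16.13)²/(2·1.73²)) = 0.230602·exp(-0.02287) = 0.225388
Posterior odds = (P(Z=4)·L_4) / (P(Z=3)·L_3) = (0.12·0.225388) / (0.08·0.279048) = 0.0270466 / 0.0223238 ≈ 1.212

1.212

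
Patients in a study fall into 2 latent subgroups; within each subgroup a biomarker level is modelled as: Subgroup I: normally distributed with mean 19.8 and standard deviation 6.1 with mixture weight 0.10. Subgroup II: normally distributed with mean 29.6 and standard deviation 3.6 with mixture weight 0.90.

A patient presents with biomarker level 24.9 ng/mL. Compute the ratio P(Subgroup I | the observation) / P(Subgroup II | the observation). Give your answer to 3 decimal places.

Since P(k|x) ∝ π_k f_k(x), the posterior odds are π_i f_i(x) / (π_j f_j(x)).
Evaluate each component's likelihood at the observed value:
  L_I = 0.0461098
  L_II = 0.0472591
0.00461098 / 0.0425332 ≈ 0.108

0.108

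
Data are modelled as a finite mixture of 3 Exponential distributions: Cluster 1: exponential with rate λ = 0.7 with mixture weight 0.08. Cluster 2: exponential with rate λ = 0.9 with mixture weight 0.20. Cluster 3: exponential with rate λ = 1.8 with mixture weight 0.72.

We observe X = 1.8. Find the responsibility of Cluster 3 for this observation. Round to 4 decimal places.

0.4963

Apply Bayes' rule: the posterior for each component is proportional to its prior times its likelihood at x.
Evaluate each component's likelihood at the observed value:
  L_1 = 0.198558
  L_2 = 0.178109
  L_3 = 0.070495
Multiply by the mixture weights:
  π_1·L_1 = 0.08 × 0.198558 = 0.0158846
  π_2·L_2 = 0.20 × 0.178109 = 0.0356218
  π_3·L_3 = 0.72 × 0.070495 = 0.0507564
Evidence: 0.0158846 + 0.0356218 + 0.0507564 = 0.102263
Responsibility of Cluster 3: 0.0507564 / 0.102263 ≈ 0.4963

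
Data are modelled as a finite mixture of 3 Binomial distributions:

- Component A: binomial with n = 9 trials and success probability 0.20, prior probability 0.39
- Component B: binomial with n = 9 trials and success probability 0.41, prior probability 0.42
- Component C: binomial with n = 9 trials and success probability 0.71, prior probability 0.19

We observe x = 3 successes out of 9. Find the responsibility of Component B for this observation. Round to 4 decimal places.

The responsibility of component k is π_k f_k(x) divided by Σ_j π_j f_j(x).
Binomial probabilities:
  f_A = C(9,3)·0.20^3·0.80^6 = 84·0.008·0.262144 = 0.176161
  f_B = C(9,3)·0.41^3·0.59^6 = 84·0.068921·0.0421805 = 0.244198
  f_C = C(9,3)·0.71^3·0.29^6 = 84·0.357911·0.000594823 = 0.0178831
Prior × likelihood for each component:
  π_A·f_A = 0.39 × 0.176161 = 0.0687027
  π_B·f_B = 0.42 × 0.244198 = 0.102563
  π_C·f_C = 0.19 × 0.0178831 = 0.00339779
Denominator: 0.0687027 + 0.102563 + 0.00339779 = 0.174664
P(Component B | 3 successes out of 9) = 0.102563 / 0.174664 ≈ 0.5872

0.5872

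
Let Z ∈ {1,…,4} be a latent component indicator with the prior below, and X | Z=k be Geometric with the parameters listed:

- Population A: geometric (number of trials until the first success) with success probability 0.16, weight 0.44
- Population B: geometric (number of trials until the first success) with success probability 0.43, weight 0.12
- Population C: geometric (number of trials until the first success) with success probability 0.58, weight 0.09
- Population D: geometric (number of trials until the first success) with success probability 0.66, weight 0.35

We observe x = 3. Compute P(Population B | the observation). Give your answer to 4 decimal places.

The responsibility of component k is w_k f_k(x) divided by Σ_j w_j f_j(x).
Evaluate each component's likelihood at the observed value:
  p_A = 0.112896
  p_B = 0.139707
  p_C = 0.102312
  p_D = 0.076296
Prior × likelihood for each component:
  w_A·p_A = 0.44 × 0.112896 = 0.0496742
  w_B·p_B = 0.12 × 0.139707 = 0.0167648
  w_C·p_C = 0.09 × 0.102312 = 0.00920808
  w_D·p_D = 0.35 × 0.076296 = 0.0267036
Denominator: 0.0496742 + 0.0167648 + 0.00920808 + 0.0267036 = 0.102351
P(Population B | data) ≈ 0.1638

0.1638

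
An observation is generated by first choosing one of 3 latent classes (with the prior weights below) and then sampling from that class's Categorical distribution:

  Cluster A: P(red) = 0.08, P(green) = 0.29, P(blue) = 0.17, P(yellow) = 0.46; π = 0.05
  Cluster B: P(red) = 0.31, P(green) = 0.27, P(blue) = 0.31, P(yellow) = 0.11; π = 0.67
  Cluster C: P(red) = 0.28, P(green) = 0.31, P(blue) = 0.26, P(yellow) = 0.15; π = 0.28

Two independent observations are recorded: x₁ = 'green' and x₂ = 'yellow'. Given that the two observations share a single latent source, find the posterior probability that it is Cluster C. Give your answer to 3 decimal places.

Posterior ∝ prior × likelihood, so P(k | x) ∝ π_k f_k(x); normalise over all components.
Since both observations come from the same component, the likelihood for component k is f_k(x₁)·f_k(x₂).
  f_A = [P(green | comp) = 0.29] × [0.46] = 0.1334
  f_B = [P(green | comp) = 0.27] × [0.11] = 0.0297
  f_C = [P(green | comp) = 0.31] × [0.15] = 0.0465
Prior × likelihood for each component:
  π_A·f_A = 0.05 × 0.1334 = 0.00667
  π_B·f_B = 0.67 × 0.0297 = 0.019899
  π_C·f_C = 0.28 × 0.0465 = 0.01302
Evidence: 0.00667 + 0.019899 + 0.01302 = 0.039589
P(Cluster C | x₁,x₂) ≈ 0.329

0.329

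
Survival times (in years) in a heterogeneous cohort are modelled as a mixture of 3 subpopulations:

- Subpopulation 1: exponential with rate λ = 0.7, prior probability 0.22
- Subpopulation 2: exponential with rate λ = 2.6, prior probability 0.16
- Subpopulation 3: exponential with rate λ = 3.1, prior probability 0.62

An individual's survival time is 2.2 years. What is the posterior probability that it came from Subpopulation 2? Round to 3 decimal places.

0.037

Posterior ∝ prior × likelihood, so P(k | x) ∝ π_k f_k(x); normalise over all components.
Exponential densities:
  L_1 = 0.7·e^(−0.7·2.2) = 0.7·e^(−1.5400) = 0.150067
  L_2 = 2.6·e^(−2.6·2.2) = 2.6·e^(−5.7200) = 0.00852725
  L_3 = 3.1·e^(−3.1·2.2) = 3.1·e^(−6.8200) = 0.00338433
Unnormalised posteriors:
  π_1·L_1 = 0.22 × 0.150067 = 0.0330147
  π_2·L_2 = 0.16 × 0.00852725 = 0.00136436
  π_3·L_3 = 0.62 × 0.00338433 = 0.00209829
Normaliser: 0.0330147 + 0.00136436 + 0.00209829 = 0.0364773
P(Subpopulation 2 | data) = 0.00136436 / 0.0364773 ≈ 0.037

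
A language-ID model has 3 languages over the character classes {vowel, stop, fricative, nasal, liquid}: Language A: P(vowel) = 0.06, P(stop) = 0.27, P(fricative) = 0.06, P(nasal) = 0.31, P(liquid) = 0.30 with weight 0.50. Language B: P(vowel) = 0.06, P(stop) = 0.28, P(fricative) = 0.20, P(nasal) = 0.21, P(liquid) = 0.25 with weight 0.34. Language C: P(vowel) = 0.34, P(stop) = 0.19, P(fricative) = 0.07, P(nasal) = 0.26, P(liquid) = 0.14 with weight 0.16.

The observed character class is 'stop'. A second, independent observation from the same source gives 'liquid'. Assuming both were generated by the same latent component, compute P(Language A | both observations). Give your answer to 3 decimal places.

0.591

By Bayes' theorem, P(k | x) = π_k f_k(x) / Σ_j π_j f_j(x).
Since both observations come from the same component, the likelihood for component k is f_k(x₁)·f_k(x₂).
  L_A = [0.27] × [0.3] = 0.081
  L_B = [0.28] × [0.25] = 0.07
  L_C = [0.19] × [0.14] = 0.0266
Unnormalised posteriors:
  π_A·L_A = 0.50 × 0.081 = 0.0405
  π_B·L_B = 0.34 × 0.07 = 0.0238
  π_C·L_C = 0.16 × 0.0266 = 0.004256
Sum: 0.0405 + 0.0238 + 0.004256 = 0.068556
So the posterior for Language A is 0.0405 / 0.068556 ≈ 0.591.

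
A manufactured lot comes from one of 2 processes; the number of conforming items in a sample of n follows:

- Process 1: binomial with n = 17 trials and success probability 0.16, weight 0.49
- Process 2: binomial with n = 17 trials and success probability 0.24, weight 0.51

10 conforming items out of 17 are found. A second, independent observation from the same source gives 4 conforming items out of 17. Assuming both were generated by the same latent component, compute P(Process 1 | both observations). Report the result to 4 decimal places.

0.0238

Posterior ∝ prior × likelihood, so P(k | x) ∝ P(Z=k) f_k(x); normalise over all components.
Since both observations come from the same component, the likelihood for component k is f_k(x₁)·f_k(x₂).
  p_1 = [C(17,10)·0.16^10·0.84^7 = 19448·1.09951e-08·0.29509 = 6.31001e-05] × [0.161692] = 1.02028e-05
  p_2 = [C(17,10)·0.24^10·0.76^7 = 19448·6.34034e-07·0.146452 = 0.00180585] × [0.222843] = 0.000402421
Multiply by the mixture weights:
  P(Z=1)·p_1 = 0.49 × 1.02028e-05 = 4.99935e-06
  P(Z=2)·p_2 = 0.51 × 0.000402421 = 0.000205235
Sum: 4.99935e-06 + 0.000205235 = 0.000210234
Responsibility of Process 1: 4.99935e-06 / 0.000210234 ≈ 0.0238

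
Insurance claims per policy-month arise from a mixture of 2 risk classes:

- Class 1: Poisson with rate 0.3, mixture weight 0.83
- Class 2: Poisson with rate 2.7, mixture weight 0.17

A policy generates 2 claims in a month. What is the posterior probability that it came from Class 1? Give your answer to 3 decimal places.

0.399

Posterior ∝ prior × likelihood, so P(k | x) ∝ P(Z=k) f_k(x); normalise over all components.
Poisson probabilities:
  p_1 = e^(−0.3)·0.3^2/2! = 0.0333368
  p_2 = e^(−2.7)·2.7^2/2! = 0.244964
Prior × likelihood for each component:
  P(Z=1)·p_1 = 0.83 × 0.0333368 = 0.0276696
  P(Z=2)·p_2 = 0.17 × 0.244964 = 0.0416439
Normaliser: 0.0276696 + 0.0416439 = 0.0693135
P(Class 1 | data) = 0.0276696 / 0.0693135 ≈ 0.399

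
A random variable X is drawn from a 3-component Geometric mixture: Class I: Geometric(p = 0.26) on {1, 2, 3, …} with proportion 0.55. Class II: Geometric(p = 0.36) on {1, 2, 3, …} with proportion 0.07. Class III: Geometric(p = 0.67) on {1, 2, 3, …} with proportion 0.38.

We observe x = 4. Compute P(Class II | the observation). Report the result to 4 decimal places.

0.0896

By Bayes' theorem, P(k | x) = w_k f_k(x) / Σ_j w_j f_j(x).
Component likelihoods at x = 4:
  p_I = 0.105358
  p_II = 0.0943718
  p_III = 0.0240778
Unnormalised posteriors:
  w_I·p_I = 0.55 × 0.105358 = 0.057947
  w_II·p_II = 0.07 × 0.0943718 = 0.00660603
  w_III·p_III = 0.38 × 0.0240778 = 0.00914956
Evidence: 0.057947 + 0.00660603 + 0.00914956 = 0.0737026
Responsibility of Class II: 0.00660603 / 0.0737026 ≈ 0.0896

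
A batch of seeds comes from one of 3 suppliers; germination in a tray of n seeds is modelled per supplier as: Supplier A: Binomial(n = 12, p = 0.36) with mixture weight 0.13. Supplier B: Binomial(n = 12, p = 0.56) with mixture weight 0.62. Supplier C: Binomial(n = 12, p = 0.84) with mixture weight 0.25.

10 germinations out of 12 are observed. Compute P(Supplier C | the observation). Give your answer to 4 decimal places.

0.7536

Posterior ∝ prior × likelihood, so P(k | x) ∝ π_k f_k(x); normalise over all components.
Binomial probabilities:
  p_A = C(12,10)·0.36^10·0.64^2 = 66·3.65616e-05·0.4096 = 0.000988391
  p_B = C(12,10)·0.56^10·0.44^2 = 66·0.00303305·0.1936 = 0.0387552
  p_C = C(12,10)·0.84^10·0.16^2 = 66·0.174901·0.0256 = 0.295513
Weight by the priors:
  π_A·p_A = 0.13 × 0.000988391 = 0.000128491
  π_B·p_B = 0.62 × 0.0387552 = 0.0240282
  π_C·p_C = 0.25 × 0.295513 = 0.0738783
Evidence: 0.000128491 + 0.0240282 + 0.0738783 = 0.098035
P(Supplier C | x) = 0.0738783 / 0.098035 ≈ 0.7536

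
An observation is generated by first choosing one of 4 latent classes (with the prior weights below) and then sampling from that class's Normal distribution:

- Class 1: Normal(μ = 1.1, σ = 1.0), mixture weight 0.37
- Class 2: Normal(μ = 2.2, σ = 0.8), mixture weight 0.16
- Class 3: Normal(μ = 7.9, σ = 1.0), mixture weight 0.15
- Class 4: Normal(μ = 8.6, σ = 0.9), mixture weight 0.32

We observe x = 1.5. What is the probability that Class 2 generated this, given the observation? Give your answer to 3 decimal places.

0.285

By Bayes' theorem, P(k | x) = π_k f_k(x) / Σ_j π_j f_j(x).
Normal densities:
  L_1 = (1/(1.0·√(2π)))·exp(−(1.5−1.1)²/(2·1.0²)) = 0.398942·exp(-0.08000) = 0.36827
  L_2 = (1/(0.8·√(2π)))·exp(−(1.5−2.2)²/(2·0.8²)) = 0.498678·exp(-0.38281) = 0.340069
  L_3 = (1/(1.0·√(2π)))·exp(−(1.5−7.9)²/(2·1.0²)) = 0.398942·exp(-20.48000) = 5.08814e-10
  L_4 = (1/(0.9·√(2π)))·exp(−(1.5−8.6)²/(2·0.9²)) = 0.443269·exp(-31.11728) = 1.35707e-14
Unnormalised posteriors:
  π_1·L_1 = 0.37 × 0.36827 = 0.13626
  π_2·L_2 = 0.16 × 0.340069 = 0.054411
  π_3·L_3 = 0.15 × 5.08814e-10 = 7.63221e-11
  π_4·L_4 = 0.32 × 1.35707e-14 = 4.34263e-15
Evidence: 0.13626 + 0.054411 + 7.63221e-11 + 4.34263e-15 = 0.190671
P(Class 2 | data) = 0.054411 / 0.190671 ≈ 0.285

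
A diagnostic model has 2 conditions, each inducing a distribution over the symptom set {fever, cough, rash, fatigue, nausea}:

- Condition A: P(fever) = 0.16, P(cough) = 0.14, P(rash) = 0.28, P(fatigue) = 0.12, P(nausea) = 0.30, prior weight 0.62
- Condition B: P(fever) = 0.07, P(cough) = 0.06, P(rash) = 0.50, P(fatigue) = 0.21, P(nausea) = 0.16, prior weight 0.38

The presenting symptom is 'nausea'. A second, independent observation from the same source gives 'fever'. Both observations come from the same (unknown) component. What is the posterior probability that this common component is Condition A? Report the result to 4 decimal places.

By Bayes' theorem, P(k | x) = π_k f_k(x) / Σ_j π_j f_j(x).
Since both observations come from the same component, the likelihood for component k is f_k(x₁)·f_k(x₂).
  L_A = [P(nausea | comp) = 0.30] × [0.16] = 0.048
  L_B = [P(nausea | comp) = 0.16] × [0.07] = 0.0112
Prior × likelihood for each component:
  π_A·L_A = 0.62 × 0.048 = 0.02976
  π_B·L_B = 0.38 × 0.0112 = 0.004256
Denominator: 0.02976 + 0.004256 = 0.034016
P(Condition A | x) ≈ 0.8749

0.8749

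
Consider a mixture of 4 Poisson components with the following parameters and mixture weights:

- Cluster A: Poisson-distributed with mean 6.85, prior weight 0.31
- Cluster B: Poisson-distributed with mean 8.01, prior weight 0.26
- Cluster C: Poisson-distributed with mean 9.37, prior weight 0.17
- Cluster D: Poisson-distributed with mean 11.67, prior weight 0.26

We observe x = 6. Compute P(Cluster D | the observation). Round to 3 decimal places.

0.078

The responsibility of component k is π_k f_k(x) divided by Σ_j π_j f_j(x).
Evaluate each component's likelihood at the observed value:
  p_A = 0.152018
  p_B = 0.121833
  p_C = 0.0801246
  p_D = 0.0299831
Multiply by the mixture weights:
  π_A·p_A = 0.31 × 0.152018 = 0.0471254
  π_B·p_B = 0.26 × 0.121833 = 0.0316765
  π_C·p_C = 0.17 × 0.0801246 = 0.0136212
  π_D·p_D = 0.26 × 0.0299831 = 0.0077956
Evidence: 0.0471254 + 0.0316765 + 0.0136212 + 0.0077956 = 0.100219
So the posterior for Cluster D is 0.0077956 / 0.100219 ≈ 0.078.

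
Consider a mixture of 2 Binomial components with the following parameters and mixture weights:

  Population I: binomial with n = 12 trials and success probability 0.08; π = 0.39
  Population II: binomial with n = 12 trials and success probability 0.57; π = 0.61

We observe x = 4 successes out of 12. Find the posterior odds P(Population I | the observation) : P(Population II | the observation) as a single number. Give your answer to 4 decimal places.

0.1089

The posterior odds equal the prior odds times the likelihood ratio: (π_i/π_j)·(f_i(x)/f_j(x)).
Binomial probabilities:
  p_I = C(12,4)·0.08^4·0.92^8 = 495·4.096e-05·0.513219 = 0.0104056
  p_II = C(12,4)·0.57^4·0.43^8 = 495·0.10556·0.00116882 = 0.0610734
Odds = (0.39/0.61) × (0.0104056/0.0610734) = 0.639344 × 0.170379 ≈ 0.1089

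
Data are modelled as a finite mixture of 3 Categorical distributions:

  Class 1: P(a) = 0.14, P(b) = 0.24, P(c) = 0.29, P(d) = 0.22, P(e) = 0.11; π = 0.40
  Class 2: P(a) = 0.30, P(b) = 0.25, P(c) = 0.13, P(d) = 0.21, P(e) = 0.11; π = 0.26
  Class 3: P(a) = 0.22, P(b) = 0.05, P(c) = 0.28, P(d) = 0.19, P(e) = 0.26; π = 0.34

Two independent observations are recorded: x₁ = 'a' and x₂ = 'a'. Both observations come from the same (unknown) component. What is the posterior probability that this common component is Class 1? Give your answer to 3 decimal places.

Apply Bayes' rule: the posterior for each component is proportional to its prior times its likelihood at x.
Since both observations come from the same component, the likelihood for component k is f_k(x₁)·f_k(x₂).
  p_1 = [P(a | comp) = 0.14] × [0.14] = 0.0196
  p_2 = [P(a | comp) = 0.30] × [0.3] = 0.09
  p_3 = [P(a | comp) = 0.22] × [0.22] = 0.0484
Prior × likelihood for each component:
  π_1·p_1 = 0.40 × 0.0196 = 0.00784
  π_2·p_2 = 0.26 × 0.09 = 0.0234
  π_3·p_3 = 0.34 × 0.0484 = 0.016456
Evidence: 0.00784 + 0.0234 + 0.016456 = 0.047696
P(Class 1 | x₁,x₂) = 0.00784 / 0.047696 ≈ 0.164

0.164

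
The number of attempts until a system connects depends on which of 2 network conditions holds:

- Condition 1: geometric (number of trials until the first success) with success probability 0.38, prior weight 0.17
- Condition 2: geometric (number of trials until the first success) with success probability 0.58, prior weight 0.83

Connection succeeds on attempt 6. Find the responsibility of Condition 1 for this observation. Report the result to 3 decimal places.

0.485

Posterior ∝ prior × likelihood, so P(k | x) ∝ w_k f_k(x); normalise over all components.
Geometric probabilities:
  p_1 = 0.034813
  p_2 = 0.00758009
Weight by the priors:
  w_1·p_1 = 0.17 × 0.034813 = 0.00591822
  w_2·p_2 = 0.83 × 0.00758009 = 0.00629148
Denominator: 0.00591822 + 0.00629148 = 0.0122097
So the posterior for Condition 1 is 0.00591822 / 0.0122097 ≈ 0.485.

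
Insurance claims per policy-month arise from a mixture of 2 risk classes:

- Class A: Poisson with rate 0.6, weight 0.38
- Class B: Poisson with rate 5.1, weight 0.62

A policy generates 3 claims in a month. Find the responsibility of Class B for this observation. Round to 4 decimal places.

Apply Bayes' rule: the posterior for each component is proportional to its prior times its likelihood at x.
Component likelihoods at x = 3 claims:
  p_A = e^(−0.6)·0.6^3/3! = 0.0197572
  p_B = e^(−5.1)·5.1^3/3! = 0.13479
Unnormalised posteriors:
  π_A·p_A = 0.38 × 0.0197572 = 0.00750774
  π_B·p_B = 0.62 × 0.13479 = 0.0835698
Normaliser: 0.00750774 + 0.0835698 = 0.0910775
P(Class B | x) ≈ 0.9176

0.9176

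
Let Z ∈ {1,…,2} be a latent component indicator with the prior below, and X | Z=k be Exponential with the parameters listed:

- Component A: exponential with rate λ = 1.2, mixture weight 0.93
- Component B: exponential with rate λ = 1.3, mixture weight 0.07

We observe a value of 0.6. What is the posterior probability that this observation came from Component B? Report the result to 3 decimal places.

0.071

Posterior ∝ prior × likelihood, so P(k | x) ∝ π_k f_k(x); normalise over all components.
Component likelihoods at x = 0.6:
  p_A = 1.2·e^(−1.2·0.6) = 1.2·e^(−0.7200) = 0.584103
  p_B = 1.3·e^(−1.3·0.6) = 1.3·e^(−0.7800) = 0.595928
Weight by the priors:
  π_A·p_A = 0.93 × 0.584103 = 0.543216
  π_B·p_B = 0.07 × 0.595928 = 0.0417149
Sum: 0.543216 + 0.0417149 = 0.58493
P(Component B | x) ≈ 0.071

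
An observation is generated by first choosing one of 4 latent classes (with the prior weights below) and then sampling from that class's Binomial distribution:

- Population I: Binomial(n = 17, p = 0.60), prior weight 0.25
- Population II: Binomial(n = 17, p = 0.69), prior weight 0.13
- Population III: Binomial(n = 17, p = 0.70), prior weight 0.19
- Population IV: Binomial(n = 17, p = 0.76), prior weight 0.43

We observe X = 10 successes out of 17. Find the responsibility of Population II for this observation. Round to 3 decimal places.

By Bayes' theorem, P(k | x) = π_k f_k(x) / Σ_j π_j f_j(x).
Binomial probabilities:
  L_I = 0.192667
  L_II = 0.130887
  L_III = 0.120145
  L_IV = 0.0573442
Prior × likelihood for each component:
  π_I·L_I = 0.25 × 0.192667 = 0.0481668
  π_II·L_II = 0.13 × 0.130887 = 0.0170154
  π_III·L_III = 0.19 × 0.120145 = 0.0228275
  π_IV·L_IV = 0.43 × 0.0573442 = 0.024658
Marginal: 0.0481668 + 0.0170154 + 0.0228275 + 0.024658 = 0.112668
So the posterior for Population II is 0.0170154 / 0.112668 ≈ 0.151.

0.151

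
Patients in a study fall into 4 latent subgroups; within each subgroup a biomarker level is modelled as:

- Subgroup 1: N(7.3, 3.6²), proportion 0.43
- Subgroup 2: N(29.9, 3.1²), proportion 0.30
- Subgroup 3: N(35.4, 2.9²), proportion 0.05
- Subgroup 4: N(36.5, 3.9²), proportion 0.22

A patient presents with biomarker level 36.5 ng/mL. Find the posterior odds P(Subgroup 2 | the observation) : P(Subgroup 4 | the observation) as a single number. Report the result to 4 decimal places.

0.1779

Since P(k|x) ∝ w_k f_k(x), the posterior odds are w_i f_i(x) / (w_j f_j(x)).
Component likelihoods at x = 36.5 ng/mL:
  p_1 = 5.73408e-16
  p_2 = 0.0133434
  p_3 = 0.128018
  p_4 = 0.102293
Odds = (0.30/0.22) × (0.0133434/0.102293) = 1.36364 × 0.130444 ≈ 0.1779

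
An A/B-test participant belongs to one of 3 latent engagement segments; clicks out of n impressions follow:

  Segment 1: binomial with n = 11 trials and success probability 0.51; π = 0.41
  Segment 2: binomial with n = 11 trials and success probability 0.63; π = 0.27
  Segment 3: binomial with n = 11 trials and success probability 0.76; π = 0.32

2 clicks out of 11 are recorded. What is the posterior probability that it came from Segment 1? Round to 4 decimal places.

0.9234

By Bayes' theorem, P(k | x) = π_k f_k(x) / Σ_j π_j f_j(x).
Component likelihoods at x = 2 clicks out of 11:
  L_1 = C(11,2)·0.51^2·0.49^9 = 55·0.2601·0.00162841 = 0.0232953
  L_2 = C(11,2)·0.63^2·0.37^9 = 55·0.3969·0.000129962 = 0.002837
  L_3 = C(11,2)·0.76^2·0.24^9 = 55·0.5776·2.64181e-06 = 8.39249e-05
Prior × likelihood for each component:
  π_1·L_1 = 0.41 × 0.0232953 = 0.00955106
  π_2·L_2 = 0.27 × 0.002837 = 0.00076599
  π_3·L_3 = 0.32 × 8.39249e-05 = 2.6856e-05
Sum: 0.00955106 + 0.00076599 + 2.6856e-05 = 0.0103439
Responsibility of Segment 1: 0.00955106 / 0.0103439 ≈ 0.9234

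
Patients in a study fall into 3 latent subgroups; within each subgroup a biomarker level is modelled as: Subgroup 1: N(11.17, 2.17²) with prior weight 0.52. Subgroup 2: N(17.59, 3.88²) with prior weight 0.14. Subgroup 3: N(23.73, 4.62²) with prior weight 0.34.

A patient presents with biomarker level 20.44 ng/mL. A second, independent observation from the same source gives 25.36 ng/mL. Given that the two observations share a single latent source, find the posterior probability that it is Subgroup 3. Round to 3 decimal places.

0.924

Posterior ∝ prior × likelihood, so P(k | x) ∝ P(Z=k) f_k(x); normalise over all components.
Since both observations come from the same component, the likelihood for component k is f_k(x₁)·f_k(x₂).
  p_1 = [2.00319e-05] × [9.52952e-11] = 1.90894e-15
  p_2 = [0.0785087] × [0.0138436] = 0.00108684
  p_3 = [0.0670115] × [0.0811406] = 0.00543735
Unnormalised posteriors:
  P(Z=1)·p_1 = 0.52 × 1.90894e-15 = 9.92651e-16
  P(Z=2)·p_2 = 0.14 × 0.00108684 = 0.000152158
  P(Z=3)·p_3 = 0.34 × 0.00543735 = 0.0018487
Denominator: 9.92651e-16 + 0.000152158 + 0.0018487 = 0.00200086
P(Subgroup 3 | x₁, x₂) = 0.0018487 / 0.00200086 ≈ 0.924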